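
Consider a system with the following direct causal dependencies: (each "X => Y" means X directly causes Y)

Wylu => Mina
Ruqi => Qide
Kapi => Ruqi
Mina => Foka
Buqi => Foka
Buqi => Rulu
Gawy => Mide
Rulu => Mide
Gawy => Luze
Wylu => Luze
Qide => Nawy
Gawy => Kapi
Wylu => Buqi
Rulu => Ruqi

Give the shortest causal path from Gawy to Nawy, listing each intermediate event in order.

Gawy → Kapi → Ruqi → Qide → Nawy

Gawy → Kapi
Kapi → Ruqi
Ruqi → Qide
Qide → Nawy
Length: 4 steps.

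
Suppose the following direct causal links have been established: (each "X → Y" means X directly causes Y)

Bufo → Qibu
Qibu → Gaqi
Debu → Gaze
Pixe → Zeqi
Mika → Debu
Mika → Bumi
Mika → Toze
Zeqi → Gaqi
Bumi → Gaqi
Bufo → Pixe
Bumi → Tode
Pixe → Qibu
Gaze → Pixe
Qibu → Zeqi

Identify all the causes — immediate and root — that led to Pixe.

Immediate causes of Pixe: Gaze, Bufo.
Further upstream: Mika, Debu.

Bufo, Debu, Gaze, Mika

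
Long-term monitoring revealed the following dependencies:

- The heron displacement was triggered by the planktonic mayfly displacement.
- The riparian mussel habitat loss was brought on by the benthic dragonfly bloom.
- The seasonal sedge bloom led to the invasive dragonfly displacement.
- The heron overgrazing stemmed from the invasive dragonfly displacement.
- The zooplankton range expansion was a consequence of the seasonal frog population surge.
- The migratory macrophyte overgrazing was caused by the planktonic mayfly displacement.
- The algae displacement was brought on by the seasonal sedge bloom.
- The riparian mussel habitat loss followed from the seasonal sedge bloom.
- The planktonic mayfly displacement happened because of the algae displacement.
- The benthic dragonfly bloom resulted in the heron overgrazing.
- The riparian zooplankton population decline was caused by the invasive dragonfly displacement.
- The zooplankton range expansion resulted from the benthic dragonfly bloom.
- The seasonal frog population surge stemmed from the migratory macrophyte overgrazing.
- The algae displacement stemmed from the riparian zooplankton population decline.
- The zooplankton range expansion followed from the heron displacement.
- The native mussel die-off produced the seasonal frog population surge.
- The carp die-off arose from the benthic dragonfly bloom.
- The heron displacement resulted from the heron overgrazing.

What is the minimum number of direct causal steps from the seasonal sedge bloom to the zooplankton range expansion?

Shortest chain: the seasonal sedge bloom → the invasive dragonfly displacement → the heron overgrazing → the heron displacement → the zooplankton range expansion.

4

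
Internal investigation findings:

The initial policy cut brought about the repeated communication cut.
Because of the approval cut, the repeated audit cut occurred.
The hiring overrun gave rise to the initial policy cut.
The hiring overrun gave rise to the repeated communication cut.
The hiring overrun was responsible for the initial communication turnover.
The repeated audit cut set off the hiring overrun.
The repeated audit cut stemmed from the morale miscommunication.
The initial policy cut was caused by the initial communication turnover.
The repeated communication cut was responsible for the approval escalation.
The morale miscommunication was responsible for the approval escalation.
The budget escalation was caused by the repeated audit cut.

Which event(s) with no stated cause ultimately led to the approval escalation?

Tracing upstream from the approval escalation: the approval escalation ← the morale miscommunication.
A separate upstream branch: the approval escalation ← the repeated communication cut ← the hiring overrun ← the repeated audit cut ← the approval cut.
Each of those chain origins has no stated cause.

the approval cut, the morale miscommunication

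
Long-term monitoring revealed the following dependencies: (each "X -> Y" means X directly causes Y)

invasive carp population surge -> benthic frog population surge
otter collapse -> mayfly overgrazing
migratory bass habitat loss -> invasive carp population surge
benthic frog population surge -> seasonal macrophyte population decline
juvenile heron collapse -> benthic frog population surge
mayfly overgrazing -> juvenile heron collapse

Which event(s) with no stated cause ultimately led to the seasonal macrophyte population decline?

the migratory bass habitat loss, the otter collapse

Tracing upstream from the seasonal macrophyte population decline: the seasonal macrophyte population decline ← the benthic frog population surge ← the invasive carp population surge ← the migratory bass habitat loss.
A separate upstream branch: the seasonal macrophyte population decline ← the benthic frog population surge ← the juvenile heron collapse ← the mayfly overgrazing ← the otter collapse.
Each of those chain origins has no stated cause.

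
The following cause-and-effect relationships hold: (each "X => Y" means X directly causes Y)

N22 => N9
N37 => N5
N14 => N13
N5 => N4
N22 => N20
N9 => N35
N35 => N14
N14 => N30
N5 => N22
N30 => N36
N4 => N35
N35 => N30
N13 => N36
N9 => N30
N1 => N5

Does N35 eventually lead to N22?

N35 leads to N14, N30, N13, N36; N22 is not among them.

No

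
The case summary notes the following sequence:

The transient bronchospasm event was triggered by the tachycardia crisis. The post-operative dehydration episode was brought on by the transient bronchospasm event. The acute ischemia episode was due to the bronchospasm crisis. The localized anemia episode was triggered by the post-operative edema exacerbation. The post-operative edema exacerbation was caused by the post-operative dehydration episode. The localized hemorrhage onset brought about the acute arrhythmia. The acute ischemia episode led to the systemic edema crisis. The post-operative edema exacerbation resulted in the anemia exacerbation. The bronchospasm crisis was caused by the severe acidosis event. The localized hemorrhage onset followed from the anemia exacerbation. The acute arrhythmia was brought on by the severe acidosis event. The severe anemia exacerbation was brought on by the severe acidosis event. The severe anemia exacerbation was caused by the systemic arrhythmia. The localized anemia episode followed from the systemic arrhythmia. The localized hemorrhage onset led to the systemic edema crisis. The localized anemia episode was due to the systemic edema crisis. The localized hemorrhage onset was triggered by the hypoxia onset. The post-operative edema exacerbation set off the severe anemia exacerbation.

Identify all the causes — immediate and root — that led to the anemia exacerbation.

the post-operative dehydration episode, the post-operative edema exacerbation, the tachycardia crisis, the transient bronchospasm event

Immediate cause of the anemia exacerbation: the post-operative edema exacerbation.
Further upstream: the tachycardia crisis, the transient bronchospasm event, the post-operative dehydration episode.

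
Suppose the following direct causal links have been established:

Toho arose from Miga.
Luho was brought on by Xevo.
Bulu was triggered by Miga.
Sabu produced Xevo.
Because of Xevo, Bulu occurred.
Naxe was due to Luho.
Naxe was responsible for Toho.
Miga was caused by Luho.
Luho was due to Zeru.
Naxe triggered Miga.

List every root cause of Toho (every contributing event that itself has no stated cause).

Tracing upstream from Toho: Toho ← Naxe ← Luho ← Xevo ← Sabu.
A separate upstream branch: Toho ← Naxe ← Luho ← Zeru.
Each of those chain origins has no stated cause.

Sabu, Zeru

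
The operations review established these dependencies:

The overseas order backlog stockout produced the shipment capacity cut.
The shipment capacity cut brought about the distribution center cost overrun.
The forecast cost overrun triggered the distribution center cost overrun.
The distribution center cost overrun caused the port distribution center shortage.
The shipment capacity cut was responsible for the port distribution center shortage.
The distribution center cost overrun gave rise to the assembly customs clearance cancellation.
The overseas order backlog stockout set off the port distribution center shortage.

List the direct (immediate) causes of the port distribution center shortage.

the distribution center cost overrun, the overseas order backlog stockout, the shipment capacity cut

Upstream contributors include the forecast cost overrun, but only the distribution center cost overrun, the overseas order backlog stockout, the shipment capacity cut feed directly into the port distribution center shortage.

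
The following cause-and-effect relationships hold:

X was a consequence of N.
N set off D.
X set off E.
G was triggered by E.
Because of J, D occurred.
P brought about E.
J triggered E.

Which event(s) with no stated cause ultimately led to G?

Tracing upstream from G: G ← E ← X ← N.
A separate upstream branch: G ← E ← J.
A separate upstream branch: G ← E ← P.
Each of those chain origins has no stated cause.

J, N, P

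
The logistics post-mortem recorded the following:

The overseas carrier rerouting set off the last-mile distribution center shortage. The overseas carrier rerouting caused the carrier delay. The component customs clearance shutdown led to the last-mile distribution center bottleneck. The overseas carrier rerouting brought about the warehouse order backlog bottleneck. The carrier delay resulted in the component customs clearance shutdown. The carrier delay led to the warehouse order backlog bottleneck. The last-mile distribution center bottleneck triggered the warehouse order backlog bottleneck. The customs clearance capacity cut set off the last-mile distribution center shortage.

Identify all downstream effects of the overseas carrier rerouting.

Direct effects: the last-mile distribution center shortage, the carrier delay, the warehouse order backlog bottleneck.
2 steps out: the component customs clearance shutdown.
3 steps out: the last-mile distribution center bottleneck.
Not reachable from it: the customs clearance capacity cut.

the carrier delay, the component customs clearance shutdown, the last-mile distribution center bottleneck, the last-mile distribution center shortage, the warehouse order backlog bottleneck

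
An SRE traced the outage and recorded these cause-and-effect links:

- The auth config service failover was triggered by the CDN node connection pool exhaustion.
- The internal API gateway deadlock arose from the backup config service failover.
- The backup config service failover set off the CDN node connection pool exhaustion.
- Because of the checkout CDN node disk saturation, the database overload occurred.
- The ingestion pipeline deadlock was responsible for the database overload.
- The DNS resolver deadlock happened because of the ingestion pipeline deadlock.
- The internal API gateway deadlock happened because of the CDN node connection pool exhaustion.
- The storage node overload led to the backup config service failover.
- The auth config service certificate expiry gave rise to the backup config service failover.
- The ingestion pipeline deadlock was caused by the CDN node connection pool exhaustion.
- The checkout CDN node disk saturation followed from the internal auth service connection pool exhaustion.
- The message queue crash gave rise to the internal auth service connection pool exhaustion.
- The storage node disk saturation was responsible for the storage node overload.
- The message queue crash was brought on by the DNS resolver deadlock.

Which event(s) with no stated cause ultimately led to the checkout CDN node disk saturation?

the auth config service certificate expiry, the storage node disk saturation

Tracing upstream from the checkout CDN node disk saturation: the checkout CDN node disk saturation ← the internal auth service connection pool exhaustion ← the message queue crash ← the DNS resolver deadlock ← the ingestion pipeline deadlock ← the CDN node connection pool exhaustion ← the backup config service failover ← the storage node overload ← the storage node disk saturation.
A separate upstream branch: the checkout CDN node disk saturation ← the internal auth service connection pool exhaustion ← the message queue crash ← the DNS resolver deadlock ← the ingestion pipeline deadlock ← the CDN node connection pool exhaustion ← the backup config service failover ← the auth config service certificate expiry.
Each of those chain origins has no stated cause.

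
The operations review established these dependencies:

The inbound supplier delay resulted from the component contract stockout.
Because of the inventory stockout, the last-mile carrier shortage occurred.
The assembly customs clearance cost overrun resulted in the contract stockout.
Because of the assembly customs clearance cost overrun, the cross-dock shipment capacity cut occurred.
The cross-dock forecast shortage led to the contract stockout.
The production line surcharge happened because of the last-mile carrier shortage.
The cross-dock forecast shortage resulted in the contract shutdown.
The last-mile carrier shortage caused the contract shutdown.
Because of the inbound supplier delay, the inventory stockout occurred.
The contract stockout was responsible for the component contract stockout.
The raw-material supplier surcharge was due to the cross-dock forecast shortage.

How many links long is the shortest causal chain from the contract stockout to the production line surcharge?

5

Shortest chain: the contract stockout → the component contract stockout → the inbound supplier delay → the inventory stockout → the last-mile carrier shortage → the production line surcharge.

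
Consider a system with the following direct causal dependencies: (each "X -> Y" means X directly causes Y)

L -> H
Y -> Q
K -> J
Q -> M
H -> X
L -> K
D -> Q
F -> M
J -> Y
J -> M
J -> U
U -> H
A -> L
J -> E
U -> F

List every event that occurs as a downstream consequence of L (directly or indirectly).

Direct effects: K, H.
2 steps out: J, X.
3 steps out: E, Y, U, M.
4 steps out: Q, F.
Not reachable from it: A, D.

E, F, H, J, K, M, Q, U, X, Y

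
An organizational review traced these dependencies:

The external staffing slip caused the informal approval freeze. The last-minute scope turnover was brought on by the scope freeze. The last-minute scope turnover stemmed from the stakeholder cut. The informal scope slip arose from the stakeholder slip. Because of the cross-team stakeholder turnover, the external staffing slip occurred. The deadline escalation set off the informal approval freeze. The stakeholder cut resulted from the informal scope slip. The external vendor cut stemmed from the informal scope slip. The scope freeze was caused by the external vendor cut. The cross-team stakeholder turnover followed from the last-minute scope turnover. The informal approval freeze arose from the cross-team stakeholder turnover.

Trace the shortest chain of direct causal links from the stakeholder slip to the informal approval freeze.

the stakeholder slip → the informal scope slip
the informal scope slip → the stakeholder cut
the stakeholder cut → the last-minute scope turnover
the last-minute scope turnover → the cross-team stakeholder turnover
the cross-team stakeholder turnover → the informal approval freeze
Length: 5 steps.

the stakeholder slip → the informal scope slip → the stakeholder cut → the last-minute scope turnover → the cross-team stakeholder turnover → the informal approval freeze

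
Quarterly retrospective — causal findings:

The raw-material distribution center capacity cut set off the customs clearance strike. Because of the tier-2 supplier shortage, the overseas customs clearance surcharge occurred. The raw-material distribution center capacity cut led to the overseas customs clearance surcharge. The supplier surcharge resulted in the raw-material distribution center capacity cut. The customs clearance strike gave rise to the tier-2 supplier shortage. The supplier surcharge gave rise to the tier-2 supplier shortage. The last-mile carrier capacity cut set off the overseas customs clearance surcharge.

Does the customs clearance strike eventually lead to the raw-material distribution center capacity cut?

No

The customs clearance strike leads to the tier-2 supplier shortage, the overseas customs clearance surcharge; the raw-material distribution center capacity cut is not among them.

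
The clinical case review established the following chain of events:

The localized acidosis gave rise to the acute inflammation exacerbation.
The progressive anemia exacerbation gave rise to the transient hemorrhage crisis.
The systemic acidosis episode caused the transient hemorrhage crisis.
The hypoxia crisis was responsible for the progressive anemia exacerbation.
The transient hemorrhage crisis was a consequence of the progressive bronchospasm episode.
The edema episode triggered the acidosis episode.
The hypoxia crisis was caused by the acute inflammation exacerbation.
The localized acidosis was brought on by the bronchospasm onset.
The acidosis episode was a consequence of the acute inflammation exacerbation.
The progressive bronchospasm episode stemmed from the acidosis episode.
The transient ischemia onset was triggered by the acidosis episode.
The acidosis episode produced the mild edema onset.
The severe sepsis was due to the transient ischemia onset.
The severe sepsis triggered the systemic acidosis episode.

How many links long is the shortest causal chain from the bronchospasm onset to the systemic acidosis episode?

Shortest chain: the bronchospasm onset → the localized acidosis → the acute inflammation exacerbation → the acidosis episode → the transient ischemia onset → the severe sepsis → the systemic acidosis episode.

6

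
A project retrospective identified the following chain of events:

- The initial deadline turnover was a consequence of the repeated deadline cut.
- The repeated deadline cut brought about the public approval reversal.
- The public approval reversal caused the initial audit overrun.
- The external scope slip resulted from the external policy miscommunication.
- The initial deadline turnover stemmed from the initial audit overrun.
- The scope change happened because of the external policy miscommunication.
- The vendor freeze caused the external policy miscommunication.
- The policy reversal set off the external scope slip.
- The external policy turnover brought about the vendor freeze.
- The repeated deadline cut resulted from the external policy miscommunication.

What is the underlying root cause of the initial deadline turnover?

Tracing upstream from the initial deadline turnover: the initial deadline turnover ← the repeated deadline cut ← the external policy miscommunication ← the vendor freeze ← the external policy turnover.
The external policy turnover has no stated cause, so it is the root.

the external policy turnover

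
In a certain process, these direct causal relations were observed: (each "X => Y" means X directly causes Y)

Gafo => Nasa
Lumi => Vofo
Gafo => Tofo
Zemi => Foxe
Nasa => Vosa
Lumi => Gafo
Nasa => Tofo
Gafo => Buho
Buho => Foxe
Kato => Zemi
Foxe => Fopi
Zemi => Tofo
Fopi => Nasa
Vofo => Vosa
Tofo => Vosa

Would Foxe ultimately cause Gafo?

No

Foxe leads to Fopi, Nasa, Tofo, Vosa; Gafo is not among them.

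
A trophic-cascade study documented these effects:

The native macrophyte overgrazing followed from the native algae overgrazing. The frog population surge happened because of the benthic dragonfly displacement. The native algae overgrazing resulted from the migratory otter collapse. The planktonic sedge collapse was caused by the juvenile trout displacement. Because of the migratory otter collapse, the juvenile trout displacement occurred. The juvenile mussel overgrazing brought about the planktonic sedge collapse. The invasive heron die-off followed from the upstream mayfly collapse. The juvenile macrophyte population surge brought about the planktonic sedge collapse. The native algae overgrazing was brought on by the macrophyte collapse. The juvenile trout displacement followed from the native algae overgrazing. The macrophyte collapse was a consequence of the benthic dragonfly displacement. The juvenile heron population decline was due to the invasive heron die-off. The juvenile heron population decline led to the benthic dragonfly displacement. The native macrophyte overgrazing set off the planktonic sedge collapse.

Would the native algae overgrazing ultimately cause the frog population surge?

The native algae overgrazing leads to the juvenile trout displacement, the native macrophyte overgrazing, the planktonic sedge collapse; the frog population surge is not among them.

No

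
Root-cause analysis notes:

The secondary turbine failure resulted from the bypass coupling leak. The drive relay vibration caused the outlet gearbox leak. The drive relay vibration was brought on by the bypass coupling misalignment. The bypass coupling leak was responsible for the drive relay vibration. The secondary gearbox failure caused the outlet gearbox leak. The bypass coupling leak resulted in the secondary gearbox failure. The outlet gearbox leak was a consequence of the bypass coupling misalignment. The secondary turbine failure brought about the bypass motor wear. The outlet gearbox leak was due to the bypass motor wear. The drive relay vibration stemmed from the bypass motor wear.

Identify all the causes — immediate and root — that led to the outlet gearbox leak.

Immediate causes of the outlet gearbox leak: the bypass motor wear, the bypass coupling misalignment, the secondary gearbox failure, the drive relay vibration.
Further upstream: the bypass coupling leak, the secondary turbine failure.

the bypass coupling leak, the bypass coupling misalignment, the bypass motor wear, the drive relay vibration, the secondary gearbox failure, the secondary turbine failure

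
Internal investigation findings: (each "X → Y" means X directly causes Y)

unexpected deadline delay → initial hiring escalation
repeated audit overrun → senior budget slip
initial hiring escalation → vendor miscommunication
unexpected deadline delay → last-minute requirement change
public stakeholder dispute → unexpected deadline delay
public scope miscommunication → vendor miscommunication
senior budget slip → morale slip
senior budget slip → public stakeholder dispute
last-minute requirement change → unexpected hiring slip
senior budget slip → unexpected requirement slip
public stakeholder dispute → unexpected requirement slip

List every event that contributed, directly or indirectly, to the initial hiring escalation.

the public stakeholder dispute, the repeated audit overrun, the senior budget slip, the unexpected deadline delay

Immediate cause of the initial hiring escalation: the unexpected deadline delay.
Further upstream: the repeated audit overrun, the senior budget slip, the public stakeholder dispute.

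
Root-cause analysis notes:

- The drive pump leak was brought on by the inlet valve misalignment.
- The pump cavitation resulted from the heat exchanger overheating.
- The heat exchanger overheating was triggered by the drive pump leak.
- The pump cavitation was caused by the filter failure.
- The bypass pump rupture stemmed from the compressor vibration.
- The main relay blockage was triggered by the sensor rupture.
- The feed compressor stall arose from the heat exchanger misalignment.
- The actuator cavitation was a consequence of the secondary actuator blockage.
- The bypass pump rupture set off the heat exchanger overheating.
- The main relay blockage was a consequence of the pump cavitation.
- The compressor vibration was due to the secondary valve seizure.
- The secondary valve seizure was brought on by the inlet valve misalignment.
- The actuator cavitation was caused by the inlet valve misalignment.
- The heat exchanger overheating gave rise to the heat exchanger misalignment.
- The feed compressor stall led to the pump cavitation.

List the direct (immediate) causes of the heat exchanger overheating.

Upstream contributors include the inlet valve misalignment, the secondary valve seizure, the compressor vibration, but only the bypass pump rupture, the drive pump leak feed directly into the heat exchanger overheating.

the bypass pump rupture, the drive pump leak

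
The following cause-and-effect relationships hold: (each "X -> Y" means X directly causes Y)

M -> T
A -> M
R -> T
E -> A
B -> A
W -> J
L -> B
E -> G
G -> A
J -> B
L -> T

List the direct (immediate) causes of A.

Upstream contributors include L, W, J, but only B, E, G feed directly into A.

B, E, G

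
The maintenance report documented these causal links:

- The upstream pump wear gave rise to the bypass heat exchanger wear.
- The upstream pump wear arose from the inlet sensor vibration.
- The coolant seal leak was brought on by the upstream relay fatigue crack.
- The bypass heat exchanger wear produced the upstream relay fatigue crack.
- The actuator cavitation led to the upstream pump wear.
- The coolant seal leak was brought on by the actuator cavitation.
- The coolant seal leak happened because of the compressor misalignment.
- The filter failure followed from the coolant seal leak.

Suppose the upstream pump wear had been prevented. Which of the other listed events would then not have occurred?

the bypass heat exchanger wear, the upstream relay fatigue crack

Downstream of the upstream pump wear: the bypass heat exchanger wear, the upstream relay fatigue crack, the coolant seal leak, the filter failure.
Of those, still caused via another path: the coolant seal leak, the filter failure.
The remainder have no surviving cause.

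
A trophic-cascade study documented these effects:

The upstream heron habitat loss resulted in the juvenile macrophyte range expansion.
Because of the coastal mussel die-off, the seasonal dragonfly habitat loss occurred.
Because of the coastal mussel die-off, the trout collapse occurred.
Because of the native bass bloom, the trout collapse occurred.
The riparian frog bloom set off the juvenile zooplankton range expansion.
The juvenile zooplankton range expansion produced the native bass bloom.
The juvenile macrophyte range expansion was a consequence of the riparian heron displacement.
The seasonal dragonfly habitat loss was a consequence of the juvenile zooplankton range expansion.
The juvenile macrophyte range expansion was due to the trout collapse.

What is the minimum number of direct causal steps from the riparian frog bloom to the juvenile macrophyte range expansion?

Shortest chain: the riparian frog bloom → the juvenile zooplankton range expansion → the native bass bloom → the trout collapse → the juvenile macrophyte range expansion.

4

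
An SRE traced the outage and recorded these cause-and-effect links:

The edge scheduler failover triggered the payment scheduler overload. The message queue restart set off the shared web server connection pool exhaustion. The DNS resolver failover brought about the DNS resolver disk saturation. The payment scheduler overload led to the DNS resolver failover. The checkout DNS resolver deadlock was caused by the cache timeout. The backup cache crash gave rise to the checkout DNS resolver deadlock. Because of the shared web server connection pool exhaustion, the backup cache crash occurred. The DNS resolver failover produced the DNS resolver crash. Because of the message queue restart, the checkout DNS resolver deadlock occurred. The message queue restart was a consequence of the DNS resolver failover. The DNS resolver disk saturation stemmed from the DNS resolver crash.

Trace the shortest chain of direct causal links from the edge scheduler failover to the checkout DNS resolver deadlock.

the edge scheduler failover → the payment scheduler overload → the DNS resolver failover → the message queue restart → the checkout DNS resolver deadlock

the edge scheduler failover → the payment scheduler overload
the payment scheduler overload → the DNS resolver failover
the DNS resolver failover → the message queue restart
the message queue restart → the checkout DNS resolver deadlock
Length: 4 steps.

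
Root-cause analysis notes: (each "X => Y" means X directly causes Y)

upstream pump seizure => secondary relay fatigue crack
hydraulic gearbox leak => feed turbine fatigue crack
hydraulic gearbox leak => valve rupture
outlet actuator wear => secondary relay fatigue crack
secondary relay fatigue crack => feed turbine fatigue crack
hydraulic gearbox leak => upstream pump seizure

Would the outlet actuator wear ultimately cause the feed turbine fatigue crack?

There is a causal chain: the outlet actuator wear → the secondary relay fatigue crack → the feed turbine fatigue crack.

Yes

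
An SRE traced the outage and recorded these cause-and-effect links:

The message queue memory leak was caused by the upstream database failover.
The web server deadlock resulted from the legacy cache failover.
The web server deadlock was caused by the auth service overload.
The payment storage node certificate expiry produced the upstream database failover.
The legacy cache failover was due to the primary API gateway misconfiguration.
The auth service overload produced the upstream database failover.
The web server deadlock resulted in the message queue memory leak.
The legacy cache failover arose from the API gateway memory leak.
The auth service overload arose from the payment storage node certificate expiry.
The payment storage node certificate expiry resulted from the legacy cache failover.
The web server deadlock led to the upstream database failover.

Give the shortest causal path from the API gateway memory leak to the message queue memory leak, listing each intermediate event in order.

the API gateway memory leak → the legacy cache failover → the web server deadlock → the message queue memory leak

the API gateway memory leak → the legacy cache failover
the legacy cache failover → the web server deadlock
the web server deadlock → the message queue memory leak
Length: 3 steps.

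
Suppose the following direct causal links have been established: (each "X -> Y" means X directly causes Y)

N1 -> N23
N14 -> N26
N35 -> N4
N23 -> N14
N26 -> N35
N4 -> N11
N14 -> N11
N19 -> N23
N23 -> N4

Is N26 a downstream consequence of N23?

There is a causal chain: N23 → N14 → N26.

Yes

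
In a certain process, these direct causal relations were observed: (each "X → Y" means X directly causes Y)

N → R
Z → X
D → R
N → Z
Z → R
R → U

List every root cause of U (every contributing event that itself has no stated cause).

Tracing upstream from U: U ← R ← N.
A separate upstream branch: U ← R ← D.
Each of those chain origins has no stated cause.

D, N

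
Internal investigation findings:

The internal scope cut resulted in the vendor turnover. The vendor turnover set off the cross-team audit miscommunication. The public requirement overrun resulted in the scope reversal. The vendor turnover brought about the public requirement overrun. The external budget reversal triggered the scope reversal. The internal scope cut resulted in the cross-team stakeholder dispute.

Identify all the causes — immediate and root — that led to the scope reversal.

the external budget reversal, the internal scope cut, the public requirement overrun, the vendor turnover

Immediate causes of the scope reversal: the public requirement overrun, the external budget reversal.
Further upstream: the internal scope cut, the vendor turnover.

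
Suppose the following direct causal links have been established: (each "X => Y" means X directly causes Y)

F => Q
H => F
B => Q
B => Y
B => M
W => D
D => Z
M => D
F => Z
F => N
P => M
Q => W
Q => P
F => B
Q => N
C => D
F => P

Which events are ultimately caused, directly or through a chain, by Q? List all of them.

Direct effects: W, P, N.
2 steps out: M, D.
3 steps out: Z.
Not reachable from it: H, F, B, Y, C.

D, M, N, P, W, Z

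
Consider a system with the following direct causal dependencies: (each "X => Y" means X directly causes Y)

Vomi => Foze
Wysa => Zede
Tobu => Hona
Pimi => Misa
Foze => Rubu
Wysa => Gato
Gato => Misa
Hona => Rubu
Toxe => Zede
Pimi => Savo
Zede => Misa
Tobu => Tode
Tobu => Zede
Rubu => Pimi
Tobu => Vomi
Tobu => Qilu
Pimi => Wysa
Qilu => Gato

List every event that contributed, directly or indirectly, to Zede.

Foze, Hona, Pimi, Rubu, Tobu, Toxe, Vomi, Wysa

Immediate causes of Zede: Tobu, Wysa, Toxe.
Further upstream: Vomi, Foze, Hona, Rubu, Pimi.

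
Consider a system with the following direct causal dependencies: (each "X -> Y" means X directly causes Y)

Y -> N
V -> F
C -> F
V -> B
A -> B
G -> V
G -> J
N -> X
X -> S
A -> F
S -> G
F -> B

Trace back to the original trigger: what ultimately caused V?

Y

Tracing upstream from V: V ← G ← S ← X ← N ← Y.
Y has no stated cause, so it is the root.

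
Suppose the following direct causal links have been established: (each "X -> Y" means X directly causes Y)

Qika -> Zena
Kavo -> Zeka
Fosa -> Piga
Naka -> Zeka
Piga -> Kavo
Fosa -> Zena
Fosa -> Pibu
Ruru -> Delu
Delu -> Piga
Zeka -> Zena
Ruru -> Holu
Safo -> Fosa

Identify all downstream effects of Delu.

Kavo, Piga, Zeka, Zena

Direct effects: Piga.
2 steps out: Kavo.
3 steps out: Zeka.
4 steps out: Zena.
Not reachable from it: Safo, Fosa, Ruru, Qika, Pibu, Holu, Naka.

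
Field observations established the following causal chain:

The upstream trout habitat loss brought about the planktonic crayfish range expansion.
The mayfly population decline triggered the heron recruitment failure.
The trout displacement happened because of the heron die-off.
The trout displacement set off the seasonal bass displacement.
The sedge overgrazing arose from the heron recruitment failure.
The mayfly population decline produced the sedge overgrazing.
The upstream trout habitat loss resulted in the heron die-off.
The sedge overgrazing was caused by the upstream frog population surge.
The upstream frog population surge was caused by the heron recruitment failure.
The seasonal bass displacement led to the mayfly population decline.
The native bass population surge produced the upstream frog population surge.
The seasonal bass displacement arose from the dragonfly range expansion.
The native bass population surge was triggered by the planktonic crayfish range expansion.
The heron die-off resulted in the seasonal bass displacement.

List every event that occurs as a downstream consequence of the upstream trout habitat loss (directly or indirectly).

the heron die-off, the heron recruitment failure, the mayfly population decline, the native bass population surge, the planktonic crayfish range expansion, the seasonal bass displacement, the sedge overgrazing, the trout displacement, the upstream frog population surge

Direct effects: the heron die-off, the planktonic crayfish range expansion.
2 steps out: the trout displacement, the seasonal bass displacement, the native bass population surge.
3 steps out: the mayfly population decline, the upstream frog population surge.
4 steps out: the heron recruitment failure, the sedge overgrazing.
Not reachable from it: the dragonfly range expansion.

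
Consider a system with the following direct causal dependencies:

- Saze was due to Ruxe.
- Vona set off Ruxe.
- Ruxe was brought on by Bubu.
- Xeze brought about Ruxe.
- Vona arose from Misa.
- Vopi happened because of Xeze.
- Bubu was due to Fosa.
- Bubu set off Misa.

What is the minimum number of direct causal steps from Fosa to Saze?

3

Shortest chain: Fosa → Bubu → Ruxe → Saze.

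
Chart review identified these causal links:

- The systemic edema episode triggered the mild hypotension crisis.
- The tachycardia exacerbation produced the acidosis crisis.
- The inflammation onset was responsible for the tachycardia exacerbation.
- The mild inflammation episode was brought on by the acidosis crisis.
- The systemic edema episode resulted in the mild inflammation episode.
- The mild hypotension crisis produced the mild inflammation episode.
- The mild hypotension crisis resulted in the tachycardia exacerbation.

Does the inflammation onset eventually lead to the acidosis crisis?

Yes

There is a causal chain: the inflammation onset → the tachycardia exacerbation → the acidosis crisis.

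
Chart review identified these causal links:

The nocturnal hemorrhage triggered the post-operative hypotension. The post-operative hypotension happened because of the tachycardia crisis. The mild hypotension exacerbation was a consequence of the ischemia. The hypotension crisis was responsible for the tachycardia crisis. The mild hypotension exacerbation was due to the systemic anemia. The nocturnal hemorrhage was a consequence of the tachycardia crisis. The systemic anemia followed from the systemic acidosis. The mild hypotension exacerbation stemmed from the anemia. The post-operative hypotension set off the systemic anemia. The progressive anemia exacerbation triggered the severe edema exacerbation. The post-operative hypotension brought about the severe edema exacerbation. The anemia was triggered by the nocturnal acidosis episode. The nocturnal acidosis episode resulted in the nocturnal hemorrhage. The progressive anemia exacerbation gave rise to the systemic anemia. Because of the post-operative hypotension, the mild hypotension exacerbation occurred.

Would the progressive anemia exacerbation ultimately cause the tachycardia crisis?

No

The progressive anemia exacerbation leads to the systemic anemia, the severe edema exacerbation, the mild hypotension exacerbation; the tachycardia crisis is not among them.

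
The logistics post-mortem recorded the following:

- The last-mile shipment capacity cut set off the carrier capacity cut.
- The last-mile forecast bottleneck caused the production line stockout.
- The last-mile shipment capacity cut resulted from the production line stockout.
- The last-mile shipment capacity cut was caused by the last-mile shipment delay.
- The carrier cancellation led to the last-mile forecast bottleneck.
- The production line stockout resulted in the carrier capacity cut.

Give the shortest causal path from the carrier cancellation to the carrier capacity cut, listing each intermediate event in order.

the carrier cancellation → the last-mile forecast bottleneck
the last-mile forecast bottleneck → the production line stockout
the production line stockout → the carrier capacity cut
Length: 3 steps.

the carrier cancellation → the last-mile forecast bottleneck → the production line stockout → the carrier capacity cut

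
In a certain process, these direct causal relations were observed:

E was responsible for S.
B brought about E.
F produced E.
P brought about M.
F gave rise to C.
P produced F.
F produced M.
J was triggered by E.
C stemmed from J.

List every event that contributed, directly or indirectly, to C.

B, E, F, J, P

Immediate causes of C: F, J.
Further upstream: P, E, B.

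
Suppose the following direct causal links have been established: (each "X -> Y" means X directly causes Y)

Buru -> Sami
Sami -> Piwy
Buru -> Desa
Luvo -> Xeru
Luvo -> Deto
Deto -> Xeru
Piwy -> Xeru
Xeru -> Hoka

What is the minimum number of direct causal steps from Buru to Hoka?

4

Shortest chain: Buru → Sami → Piwy → Xeru → Hoka.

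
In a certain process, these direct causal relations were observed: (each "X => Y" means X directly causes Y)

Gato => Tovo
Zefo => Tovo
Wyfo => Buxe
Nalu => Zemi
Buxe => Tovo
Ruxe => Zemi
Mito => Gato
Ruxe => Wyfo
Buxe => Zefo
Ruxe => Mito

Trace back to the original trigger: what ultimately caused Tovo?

Tracing upstream from Tovo: Tovo ← Gato ← Mito ← Ruxe.
Ruxe has no stated cause, so it is the root.

Ruxe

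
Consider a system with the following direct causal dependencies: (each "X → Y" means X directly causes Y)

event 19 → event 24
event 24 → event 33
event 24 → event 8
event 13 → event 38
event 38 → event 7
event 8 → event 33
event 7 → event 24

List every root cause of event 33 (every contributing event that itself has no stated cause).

event 13, event 19

Tracing upstream from event 33: event 33 ← event 24 ← event 19.
A separate upstream branch: event 33 ← event 24 ← event 7 ← event 38 ← event 13.
Each of those chain origins has no stated cause.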